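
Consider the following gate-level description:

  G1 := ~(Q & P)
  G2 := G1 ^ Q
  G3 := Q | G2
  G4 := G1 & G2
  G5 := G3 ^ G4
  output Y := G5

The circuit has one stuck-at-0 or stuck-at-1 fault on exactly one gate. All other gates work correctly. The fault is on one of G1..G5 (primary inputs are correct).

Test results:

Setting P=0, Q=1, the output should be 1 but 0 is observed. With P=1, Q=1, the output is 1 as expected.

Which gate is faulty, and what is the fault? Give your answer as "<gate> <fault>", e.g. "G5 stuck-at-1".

Fault-free values for test 1 (P=0, Q=1): G1=1, G2=0, G3=1, G4=0, G5=1, giving Y=1. Observed 0.
Test 1: faults giving observed 0 are {G2 stuck-at-1, G3 stuck-at-0, G4 stuck-at-1, G5 stuck-at-0}.
Test 2 (P=1, Q=1): fault-free G1=0, G2=1, G3=1, G4=0, G5=1 → 1; observed 1. Eliminates G3 stuck-at-0, G4 stuck-at-1, G5 stuck-at-0.
Only G2 stuck-at-1 is consistent with every test.

G2 stuck-at-1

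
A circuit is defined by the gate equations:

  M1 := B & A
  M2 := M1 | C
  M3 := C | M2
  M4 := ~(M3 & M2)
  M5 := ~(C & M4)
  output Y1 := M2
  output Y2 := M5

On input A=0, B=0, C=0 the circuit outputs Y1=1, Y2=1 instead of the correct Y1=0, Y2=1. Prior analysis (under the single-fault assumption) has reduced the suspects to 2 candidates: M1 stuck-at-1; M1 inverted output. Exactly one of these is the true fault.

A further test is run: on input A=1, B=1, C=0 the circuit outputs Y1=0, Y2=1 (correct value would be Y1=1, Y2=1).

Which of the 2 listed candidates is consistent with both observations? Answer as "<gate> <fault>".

Evaluate each candidate on input A=1, B=1, C=0:
  M1 stuck-at-1: M1=1 [stuck-at-1], M2=1, M3=1, M4=0, M5=1 → Y1=1, Y2=1 — eliminated
  M1 inverted output: M1=0 [inverted output], M2=0, M3=0, M4=1, M5=1 → Y1=0, Y2=1 — matches
Only M1 inverted output reproduces the observed Y1=0, Y2=1.

M1 inverted output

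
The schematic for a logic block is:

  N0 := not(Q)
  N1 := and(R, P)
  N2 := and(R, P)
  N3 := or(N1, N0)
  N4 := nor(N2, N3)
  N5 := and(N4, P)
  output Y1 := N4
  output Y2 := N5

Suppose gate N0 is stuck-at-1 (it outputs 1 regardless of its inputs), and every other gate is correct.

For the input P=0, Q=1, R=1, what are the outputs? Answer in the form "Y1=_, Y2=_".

Y1=0, Y2=0

Propagate with N0 forced: N0=1 [stuck-at-1], N1=0, N2=0, N3=1, N4=0, N5=0.
So the outputs are Y1=0, Y2=0. (Without the fault they would be Y1=1, Y2=0.)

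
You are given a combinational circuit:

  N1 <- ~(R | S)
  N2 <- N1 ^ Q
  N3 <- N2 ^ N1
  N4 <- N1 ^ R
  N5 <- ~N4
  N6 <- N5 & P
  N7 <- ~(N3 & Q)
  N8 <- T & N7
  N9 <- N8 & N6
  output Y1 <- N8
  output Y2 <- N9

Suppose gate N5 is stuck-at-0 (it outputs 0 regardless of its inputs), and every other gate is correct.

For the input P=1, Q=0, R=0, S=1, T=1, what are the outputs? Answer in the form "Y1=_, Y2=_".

Propagate with N5 forced: N1=0, N2=0, N3=0, N4=0, N5=0 [stuck-at-0], N6=0, N7=1, N8=1, N9=0.
So the outputs are Y1=1, Y2=0. (Without the fault they would be Y1=1, Y2=1.)

Y1=1, Y2=0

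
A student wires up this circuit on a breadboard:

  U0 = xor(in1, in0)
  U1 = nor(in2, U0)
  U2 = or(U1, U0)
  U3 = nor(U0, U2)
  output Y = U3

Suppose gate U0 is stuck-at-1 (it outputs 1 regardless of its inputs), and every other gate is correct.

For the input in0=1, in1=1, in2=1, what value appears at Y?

0

Propagate with U0 forced: U0=1 [stuck-at-1], U1=0, U2=1, U3=0.
So Y = 0. (Without the fault it would be 1.)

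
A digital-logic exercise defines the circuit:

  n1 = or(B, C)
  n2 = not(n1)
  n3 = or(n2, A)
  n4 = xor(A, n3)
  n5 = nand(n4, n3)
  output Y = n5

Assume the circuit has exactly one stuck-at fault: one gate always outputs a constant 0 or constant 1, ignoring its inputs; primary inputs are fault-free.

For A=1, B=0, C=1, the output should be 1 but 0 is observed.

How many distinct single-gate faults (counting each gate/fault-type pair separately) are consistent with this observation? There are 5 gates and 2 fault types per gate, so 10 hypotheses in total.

2

Fault-free: n1=1, n2=0, n3=1, n4=0, n5=1 → 1. Observed 0.
  n1 stuck-at-0: output 1 ✗
  n1 stuck-at-1: output 1 ✗
  n2 stuck-at-0: output 1 ✗
  n2 stuck-at-1: output 1 ✗
  n3 stuck-at-0: output 1 ✗
  n3 stuck-at-1: output 1 ✗
  n4 stuck-at-0: output 1 ✗
  n4 stuck-at-1: output 0 ✓
  n5 stuck-at-0: output 0 ✓
  n5 stuck-at-1: output 1 ✗
Consistent faults: {n4 stuck-at-1, n5 stuck-at-0} — 2 in all.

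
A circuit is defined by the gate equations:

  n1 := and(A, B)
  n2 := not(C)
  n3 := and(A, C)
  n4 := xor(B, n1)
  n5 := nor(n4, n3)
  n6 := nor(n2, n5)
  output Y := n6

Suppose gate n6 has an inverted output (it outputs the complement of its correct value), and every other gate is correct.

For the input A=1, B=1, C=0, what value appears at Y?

1

Propagate with n6 forced: n1=1, n2=1, n3=0, n4=0, n5=1, n6=1 [inverted output].
So Y = 1. (Without the fault it would be 0.)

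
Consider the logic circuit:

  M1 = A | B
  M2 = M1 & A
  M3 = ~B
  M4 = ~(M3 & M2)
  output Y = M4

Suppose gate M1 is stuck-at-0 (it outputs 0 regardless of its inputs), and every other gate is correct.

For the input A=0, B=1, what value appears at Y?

Propagate with M1 forced: M1=0 [stuck-at-0], M2=0, M3=0, M4=1.
So Y = 1. (Same as the fault-free value — the fault is masked on this input.)

1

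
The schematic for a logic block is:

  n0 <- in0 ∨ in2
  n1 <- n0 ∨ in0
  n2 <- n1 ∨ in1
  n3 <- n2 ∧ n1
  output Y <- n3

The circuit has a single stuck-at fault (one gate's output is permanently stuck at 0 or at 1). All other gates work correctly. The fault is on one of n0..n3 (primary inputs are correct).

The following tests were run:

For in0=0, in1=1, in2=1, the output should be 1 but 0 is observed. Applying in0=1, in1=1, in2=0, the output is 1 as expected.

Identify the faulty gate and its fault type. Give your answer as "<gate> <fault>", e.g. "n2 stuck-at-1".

Fault-free values for test 1 (in0=0, in1=1, in2=1): n0=1, n1=1, n2=1, n3=1, giving Y=1. Observed 0.
Test 1: faults giving observed 0 are {n0 stuck-at-0, n1 stuck-at-0, n2 stuck-at-0, n3 stuck-at-0}.
Test 2 (in0=1, in1=1, in2=0): fault-free n0=1, n1=1, n2=1, n3=1 → 1; observed 1. Eliminates n1 stuck-at-0, n2 stuck-at-0, n3 stuck-at-0.
Only n0 stuck-at-0 is consistent with every test.

n0 stuck-at-0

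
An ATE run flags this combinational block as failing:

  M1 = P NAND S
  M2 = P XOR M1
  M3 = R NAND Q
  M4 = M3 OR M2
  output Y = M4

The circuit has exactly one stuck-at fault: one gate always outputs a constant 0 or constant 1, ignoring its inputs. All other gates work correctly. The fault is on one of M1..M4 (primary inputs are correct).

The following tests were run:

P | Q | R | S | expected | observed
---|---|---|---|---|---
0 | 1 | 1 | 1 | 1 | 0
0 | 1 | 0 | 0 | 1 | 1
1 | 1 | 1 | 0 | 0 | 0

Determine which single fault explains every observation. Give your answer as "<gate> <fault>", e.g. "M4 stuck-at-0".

Fault-free values for test 1 (P=0, Q=1, R=1, S=1): M1=1, M2=1, M3=0, M4=1, giving Y=1. Observed 0.
Test 1: faults giving observed 0 are {M1 stuck-at-0, M2 stuck-at-0, M4 stuck-at-0}.
Test 2 (P=0, Q=1, R=0, S=0): fault-free M1=1, M2=1, M3=1, M4=1 → 1; observed 1. Eliminates M4 stuck-at-0.
Test 3 (P=1, Q=1, R=1, S=0): fault-free M1=1, M2=0, M3=0, M4=0 → 0; observed 0. Eliminates M1 stuck-at-0.
Only M2 stuck-at-0 is consistent with every test.

M2 stuck-at-0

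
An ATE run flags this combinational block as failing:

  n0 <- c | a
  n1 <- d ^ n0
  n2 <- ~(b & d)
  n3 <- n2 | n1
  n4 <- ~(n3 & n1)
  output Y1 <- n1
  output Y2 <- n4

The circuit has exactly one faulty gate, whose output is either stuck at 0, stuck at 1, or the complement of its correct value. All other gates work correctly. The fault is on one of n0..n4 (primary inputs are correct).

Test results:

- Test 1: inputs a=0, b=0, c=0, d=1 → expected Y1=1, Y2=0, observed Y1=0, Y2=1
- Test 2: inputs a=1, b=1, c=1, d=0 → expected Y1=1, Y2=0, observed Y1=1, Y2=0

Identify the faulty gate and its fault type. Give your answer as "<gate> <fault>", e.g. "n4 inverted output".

n0 stuck-at-1

Fault-free values for test 1 (a=0, b=0, c=0, d=1): n0=0, n1=1, n2=1, n3=1, n4=0, giving Y1=1, Y2=0. Observed Y1=0, Y2=1.
Test 1: faults giving observed Y1=0, Y2=1 are {n0 stuck-at-1, n0 inverted output, n1 stuck-at-0, n1 inverted output}.
Test 2 (a=1, b=1, c=1, d=0): fault-free n0=1, n1=1, n2=1, n3=1, n4=0 → Y1=1, Y2=0; observed Y1=1, Y2=0. Eliminates n0 inverted output, n1 stuck-at-0, n1 inverted output.
Only n0 stuck-at-1 is consistent with every test.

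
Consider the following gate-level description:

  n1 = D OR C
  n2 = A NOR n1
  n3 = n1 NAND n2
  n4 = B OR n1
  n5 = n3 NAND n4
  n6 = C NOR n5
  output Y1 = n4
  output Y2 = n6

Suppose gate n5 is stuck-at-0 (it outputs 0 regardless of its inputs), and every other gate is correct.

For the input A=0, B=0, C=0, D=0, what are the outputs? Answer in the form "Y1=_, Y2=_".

Propagate with n5 forced: n1=0, n2=1, n3=1, n4=0, n5=0 [stuck-at-0], n6=1.
So the outputs are Y1=0, Y2=1. (Without the fault they would be Y1=0, Y2=0.)

Y1=0, Y2=1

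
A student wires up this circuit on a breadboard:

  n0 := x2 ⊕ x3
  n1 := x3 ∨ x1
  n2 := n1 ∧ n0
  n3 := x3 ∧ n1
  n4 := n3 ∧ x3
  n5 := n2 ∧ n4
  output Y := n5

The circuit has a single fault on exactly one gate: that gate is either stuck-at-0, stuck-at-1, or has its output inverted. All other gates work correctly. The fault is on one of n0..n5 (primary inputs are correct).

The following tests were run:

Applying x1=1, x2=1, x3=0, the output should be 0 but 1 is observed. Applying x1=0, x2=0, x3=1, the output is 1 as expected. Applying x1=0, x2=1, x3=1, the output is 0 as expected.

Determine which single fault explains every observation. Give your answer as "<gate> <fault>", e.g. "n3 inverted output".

n4 stuck-at-1

Fault-free values for test 1 (x1=1, x2=1, x3=0): n0=1, n1=1, n2=1, n3=0, n4=0, n5=0, giving Y=0. Observed 1.
Test 1: faults giving observed 1 are {n4 stuck-at-1, n4 inverted output, n5 stuck-at-1, n5 inverted output}.
Test 2 (x1=0, x2=0, x3=1): fault-free n0=1, n1=1, n2=1, n3=1, n4=1, n5=1 → 1; observed 1. Eliminates n4 inverted output, n5 inverted output.
Test 3 (x1=0, x2=1, x3=1): fault-free n0=0, n1=1, n2=0, n3=1, n4=1, n5=0 → 0; observed 0. Eliminates n5 stuck-at-1.
Only n4 stuck-at-1 is consistent with every test.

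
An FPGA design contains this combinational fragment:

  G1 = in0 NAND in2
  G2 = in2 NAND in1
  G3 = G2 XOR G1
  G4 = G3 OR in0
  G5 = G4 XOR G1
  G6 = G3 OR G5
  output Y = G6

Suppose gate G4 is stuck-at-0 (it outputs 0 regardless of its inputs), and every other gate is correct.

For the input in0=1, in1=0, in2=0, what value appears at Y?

Propagate with G4 forced: G1=1, G2=1, G3=0, G4=0 [stuck-at-0], G5=1, G6=1.
So Y = 1. (Without the fault it would be 0.)

1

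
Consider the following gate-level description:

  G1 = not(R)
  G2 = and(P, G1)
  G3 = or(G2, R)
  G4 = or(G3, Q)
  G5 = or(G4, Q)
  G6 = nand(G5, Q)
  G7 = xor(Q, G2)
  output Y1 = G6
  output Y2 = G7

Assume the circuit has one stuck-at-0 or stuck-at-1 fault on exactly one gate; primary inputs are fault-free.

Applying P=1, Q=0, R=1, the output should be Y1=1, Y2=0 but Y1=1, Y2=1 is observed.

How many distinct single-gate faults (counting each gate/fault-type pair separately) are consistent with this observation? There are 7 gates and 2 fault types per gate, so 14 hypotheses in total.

Fault-free: G1=0, G2=0, G3=1, G4=1, G5=1, G6=1, G7=0 → Y1=1, Y2=0. Observed Y1=1, Y2=1.
  G1 stuck-at-0: output Y1=1, Y2=0 ✗
  G1 stuck-at-1: output Y1=1, Y2=1 ✓
  G2 stuck-at-0: output Y1=1, Y2=0 ✗
  G2 stuck-at-1: output Y1=1, Y2=1 ✓
  G3 stuck-at-0: output Y1=1, Y2=0 ✗
  G3 stuck-at-1: output Y1=1, Y2=0 ✗
  G4 stuck-at-0: output Y1=1, Y2=0 ✗
  G4 stuck-at-1: output Y1=1, Y2=0 ✗
  G5 stuck-at-0: output Y1=1, Y2=0 ✗
  G5 stuck-at-1: output Y1=1, Y2=0 ✗
  G6 stuck-at-0: output Y1=0, Y2=0 ✗
  G6 stuck-at-1: output Y1=1, Y2=0 ✗
  G7 stuck-at-0: output Y1=1, Y2=0 ✗
  G7 stuck-at-1: output Y1=1, Y2=1 ✓
Consistent faults: {G1 stuck-at-1, G2 stuck-at-1, G7 stuck-at-1} — 3 in all.

3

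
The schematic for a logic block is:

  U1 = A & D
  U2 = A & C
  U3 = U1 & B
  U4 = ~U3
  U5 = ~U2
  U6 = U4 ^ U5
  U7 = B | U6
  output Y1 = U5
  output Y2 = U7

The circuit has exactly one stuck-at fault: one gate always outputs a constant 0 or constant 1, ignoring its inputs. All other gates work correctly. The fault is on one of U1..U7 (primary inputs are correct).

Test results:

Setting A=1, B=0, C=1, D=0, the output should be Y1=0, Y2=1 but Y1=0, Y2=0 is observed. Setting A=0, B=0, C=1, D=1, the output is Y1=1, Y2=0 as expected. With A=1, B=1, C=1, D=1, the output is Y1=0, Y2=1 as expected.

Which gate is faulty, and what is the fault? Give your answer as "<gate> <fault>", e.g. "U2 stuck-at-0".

U6 stuck-at-0

Fault-free values for test 1 (A=1, B=0, C=1, D=0): U1=0, U2=1, U3=0, U4=1, U5=0, U6=1, U7=1, giving Y1=0, Y2=1. Observed Y1=0, Y2=0.
Test 1: faults giving observed Y1=0, Y2=0 are {U3 stuck-at-1, U4 stuck-at-0, U6 stuck-at-0, U7 stuck-at-0}.
Test 2 (A=0, B=0, C=1, D=1): fault-free U1=0, U2=0, U3=0, U4=1, U5=1, U6=0, U7=0 → Y1=1, Y2=0; observed Y1=1, Y2=0. Eliminates U3 stuck-at-1, U4 stuck-at-0.
Test 3 (A=1, B=1, C=1, D=1): fault-free U1=1, U2=1, U3=1, U4=0, U5=0, U6=0, U7=1 → Y1=0, Y2=1; observed Y1=0, Y2=1. Eliminates U7 stuck-at-0.
Only U6 stuck-at-0 is consistent with every test.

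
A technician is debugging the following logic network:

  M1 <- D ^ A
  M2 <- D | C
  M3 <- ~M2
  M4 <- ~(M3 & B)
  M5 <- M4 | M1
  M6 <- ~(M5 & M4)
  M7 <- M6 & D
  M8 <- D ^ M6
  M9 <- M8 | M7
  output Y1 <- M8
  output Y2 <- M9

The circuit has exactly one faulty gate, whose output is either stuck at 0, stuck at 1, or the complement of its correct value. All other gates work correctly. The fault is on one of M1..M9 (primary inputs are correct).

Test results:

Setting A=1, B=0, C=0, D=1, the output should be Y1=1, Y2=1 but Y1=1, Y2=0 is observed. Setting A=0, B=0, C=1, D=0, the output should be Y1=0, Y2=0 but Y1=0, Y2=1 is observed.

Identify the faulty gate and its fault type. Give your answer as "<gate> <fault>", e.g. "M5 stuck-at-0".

Fault-free values for test 1 (A=1, B=0, C=0, D=1): M1=0, M2=1, M3=0, M4=1, M5=1, M6=0, M7=0, M8=1, M9=1, giving Y1=1, Y2=1. Observed Y1=1, Y2=0.
Test 1: faults giving observed Y1=1, Y2=0 are {M9 stuck-at-0, M9 inverted output}.
Test 2 (A=0, B=0, C=1, D=0): fault-free M1=0, M2=1, M3=0, M4=1, M5=1, M6=0, M7=0, M8=0, M9=0 → Y1=0, Y2=0; observed Y1=0, Y2=1. Eliminates M9 stuck-at-0.
Only M9 inverted output is consistent with every test.

M9 inverted output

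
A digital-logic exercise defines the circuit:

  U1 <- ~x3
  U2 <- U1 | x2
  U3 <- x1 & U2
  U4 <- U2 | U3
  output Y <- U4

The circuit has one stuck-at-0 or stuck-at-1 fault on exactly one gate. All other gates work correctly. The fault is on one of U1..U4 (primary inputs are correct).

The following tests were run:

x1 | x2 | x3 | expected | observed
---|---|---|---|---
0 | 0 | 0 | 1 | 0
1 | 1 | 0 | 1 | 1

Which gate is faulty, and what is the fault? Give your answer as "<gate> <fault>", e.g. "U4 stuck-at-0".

Fault-free values for test 1 (x1=0, x2=0, x3=0): U1=1, U2=1, U3=0, U4=1, giving Y=1. Observed 0.
Test 1: faults giving observed 0 are {U1 stuck-at-0, U2 stuck-at-0, U4 stuck-at-0}.
Test 2 (x1=1, x2=1, x3=0): fault-free U1=1, U2=1, U3=1, U4=1 → 1; observed 1. Eliminates U2 stuck-at-0, U4 stuck-at-0.
Only U1 stuck-at-0 is consistent with every test.

U1 stuck-at-0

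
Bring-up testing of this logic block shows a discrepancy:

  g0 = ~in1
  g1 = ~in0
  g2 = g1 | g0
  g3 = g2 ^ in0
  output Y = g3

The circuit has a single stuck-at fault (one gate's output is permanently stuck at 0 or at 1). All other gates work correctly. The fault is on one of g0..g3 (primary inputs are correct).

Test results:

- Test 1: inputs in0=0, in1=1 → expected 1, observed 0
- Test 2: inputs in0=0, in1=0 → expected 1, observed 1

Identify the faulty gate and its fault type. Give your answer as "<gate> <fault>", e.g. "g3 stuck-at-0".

Fault-free values for test 1 (in0=0, in1=1): g0=0, g1=1, g2=1, g3=1, giving Y=1. Observed 0.
Test 1: faults giving observed 0 are {g1 stuck-at-0, g2 stuck-at-0, g3 stuck-at-0}.
Test 2 (in0=0, in1=0): fault-free g0=1, g1=1, g2=1, g3=1 → 1; observed 1. Eliminates g2 stuck-at-0, g3 stuck-at-0.
Only g1 stuck-at-0 is consistent with every test.

g1 stuck-at-0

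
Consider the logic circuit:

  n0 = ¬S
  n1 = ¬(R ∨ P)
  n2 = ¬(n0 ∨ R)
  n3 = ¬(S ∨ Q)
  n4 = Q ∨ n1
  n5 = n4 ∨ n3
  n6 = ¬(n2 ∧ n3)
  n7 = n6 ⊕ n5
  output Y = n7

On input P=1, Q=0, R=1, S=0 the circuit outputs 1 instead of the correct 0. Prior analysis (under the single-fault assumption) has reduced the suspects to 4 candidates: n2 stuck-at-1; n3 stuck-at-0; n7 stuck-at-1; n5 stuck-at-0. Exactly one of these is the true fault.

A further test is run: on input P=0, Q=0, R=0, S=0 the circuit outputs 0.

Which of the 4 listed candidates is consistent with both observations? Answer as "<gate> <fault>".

n3 stuck-at-0

Evaluate each candidate on input P=0, Q=0, R=0, S=0:
  n2 stuck-at-1: n0=1, n1=1, n2=1 [stuck-at-1], n3=1, n4=1, n5=1, n6=0, n7=1 → 1 — eliminated
  n3 stuck-at-0: n0=1, n1=1, n2=0, n3=0 [stuck-at-0], n4=1, n5=1, n6=1, n7=0 → 0 — matches
  n7 stuck-at-1: n0=1, n1=1, n2=0, n3=1, n4=1, n5=1, n6=1, n7=1 [stuck-at-1] → 1 — eliminated
  n5 stuck-at-0: n0=1, n1=1, n2=0, n3=1, n4=1, n5=0 [stuck-at-0], n6=1, n7=1 → 1 — eliminated
Only n3 stuck-at-0 reproduces the observed 0.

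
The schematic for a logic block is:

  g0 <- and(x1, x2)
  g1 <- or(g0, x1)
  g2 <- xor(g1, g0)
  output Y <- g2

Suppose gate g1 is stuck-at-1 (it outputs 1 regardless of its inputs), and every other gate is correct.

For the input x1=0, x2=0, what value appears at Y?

1

Propagate with g1 forced: g0=0, g1=1 [stuck-at-1], g2=1.
So Y = 1. (Without the fault it would be 0.)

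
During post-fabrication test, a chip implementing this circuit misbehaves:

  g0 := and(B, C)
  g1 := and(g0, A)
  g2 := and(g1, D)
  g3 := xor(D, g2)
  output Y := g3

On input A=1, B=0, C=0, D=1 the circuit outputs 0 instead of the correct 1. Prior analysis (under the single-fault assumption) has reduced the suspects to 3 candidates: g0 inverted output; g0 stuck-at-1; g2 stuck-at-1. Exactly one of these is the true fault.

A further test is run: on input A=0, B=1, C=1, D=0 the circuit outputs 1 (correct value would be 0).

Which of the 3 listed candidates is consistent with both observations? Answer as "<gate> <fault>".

Evaluate each candidate on input A=0, B=1, C=1, D=0:
  g0 inverted output: g0=0 [inverted output], g1=0, g2=0, g3=0 → 0 — eliminated
  g0 stuck-at-1: g0=1 [stuck-at-1], g1=0, g2=0, g3=0 → 0 — eliminated
  g2 stuck-at-1: g0=1, g1=0, g2=1 [stuck-at-1], g3=1 → 1 — matches
Only g2 stuck-at-1 reproduces the observed 1.

g2 stuck-at-1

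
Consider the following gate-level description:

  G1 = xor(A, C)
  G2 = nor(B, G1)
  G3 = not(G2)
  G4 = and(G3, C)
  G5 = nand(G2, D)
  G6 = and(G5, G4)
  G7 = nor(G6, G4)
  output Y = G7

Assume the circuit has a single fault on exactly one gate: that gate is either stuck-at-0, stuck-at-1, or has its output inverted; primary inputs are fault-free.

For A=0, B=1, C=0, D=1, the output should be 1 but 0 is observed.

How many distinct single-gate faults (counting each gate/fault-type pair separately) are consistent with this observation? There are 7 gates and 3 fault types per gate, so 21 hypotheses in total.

Fault-free: G1=0, G2=0, G3=1, G4=0, G5=1, G6=0, G7=1 → 1. Observed 0.
  G1: none of the 3 fault types match ✗
  G2: none of the 3 fault types match ✗
  G3: none of the 3 fault types match ✗
  G4: stuck-at-1, inverted output ✓; others ✗
  G5: none of the 3 fault types match ✗
  G6: stuck-at-1, inverted output ✓; others ✗
  G7: stuck-at-0, inverted output ✓; others ✗
Consistent faults: {G4 stuck-at-1, G4 inverted output, G6 stuck-at-1, G6 inverted output, G7 stuck-at-0, G7 inverted output} — 6 in all.

6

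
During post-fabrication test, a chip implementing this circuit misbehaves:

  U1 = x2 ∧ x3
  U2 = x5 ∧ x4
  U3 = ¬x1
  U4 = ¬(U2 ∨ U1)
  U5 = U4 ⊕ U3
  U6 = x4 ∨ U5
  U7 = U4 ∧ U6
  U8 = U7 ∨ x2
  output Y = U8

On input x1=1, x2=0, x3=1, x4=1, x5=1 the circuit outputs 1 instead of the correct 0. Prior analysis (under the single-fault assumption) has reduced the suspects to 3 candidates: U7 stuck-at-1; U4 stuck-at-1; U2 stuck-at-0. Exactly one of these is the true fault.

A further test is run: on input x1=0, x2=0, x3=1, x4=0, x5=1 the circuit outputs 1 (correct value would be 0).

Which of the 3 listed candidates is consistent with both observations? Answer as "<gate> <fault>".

U7 stuck-at-1

Evaluate each candidate on input x1=0, x2=0, x3=1, x4=0, x5=1:
  U7 stuck-at-1: U1=0, U2=0, U3=1, U4=1, U5=0, U6=0, U7=1 [stuck-at-1], U8=1 → 1 — matches
  U4 stuck-at-1: U1=0, U2=0, U3=1, U4=1 [stuck-at-1], U5=0, U6=0, U7=0, U8=0 → 0 — eliminated
  U2 stuck-at-0: U1=0, U2=0 [stuck-at-0], U3=1, U4=1, U5=0, U6=0, U7=0, U8=0 → 0 — eliminated
Only U7 stuck-at-1 reproduces the observed 1.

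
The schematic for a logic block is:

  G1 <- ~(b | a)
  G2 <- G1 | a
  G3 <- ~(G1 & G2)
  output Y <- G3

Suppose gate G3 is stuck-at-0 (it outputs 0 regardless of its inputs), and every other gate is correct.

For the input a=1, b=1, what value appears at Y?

Propagate with G3 forced: G1=0, G2=1, G3=0 [stuck-at-0].
So Y = 0. (Without the fault it would be 1.)

0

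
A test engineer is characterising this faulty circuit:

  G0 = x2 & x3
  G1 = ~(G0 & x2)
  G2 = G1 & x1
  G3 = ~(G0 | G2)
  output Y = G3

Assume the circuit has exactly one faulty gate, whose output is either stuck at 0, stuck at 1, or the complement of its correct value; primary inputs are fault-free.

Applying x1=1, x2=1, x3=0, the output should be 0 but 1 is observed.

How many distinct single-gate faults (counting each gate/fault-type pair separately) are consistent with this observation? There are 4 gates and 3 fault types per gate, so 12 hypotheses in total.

6

Fault-free: G0=0, G1=1, G2=1, G3=0 → 0. Observed 1.
  G0 stuck-at-0: output 0 ✗
  G0 stuck-at-1: output 0 ✗
  G0 inverted output: output 0 ✗
  G1 stuck-at-0: output 1 ✓
  G1 stuck-at-1: output 0 ✗
  G1 inverted output: output 1 ✓
  G2 stuck-at-0: output 1 ✓
  G2 stuck-at-1: output 0 ✗
  G2 inverted output: output 1 ✓
  G3 stuck-at-0: output 0 ✗
  G3 stuck-at-1: output 1 ✓
  G3 inverted output: output 1 ✓
Consistent faults: {G1 stuck-at-0, G1 inverted output, G2 stuck-at-0, G2 inverted output, G3 stuck-at-1, G3 inverted output} — 6 in all.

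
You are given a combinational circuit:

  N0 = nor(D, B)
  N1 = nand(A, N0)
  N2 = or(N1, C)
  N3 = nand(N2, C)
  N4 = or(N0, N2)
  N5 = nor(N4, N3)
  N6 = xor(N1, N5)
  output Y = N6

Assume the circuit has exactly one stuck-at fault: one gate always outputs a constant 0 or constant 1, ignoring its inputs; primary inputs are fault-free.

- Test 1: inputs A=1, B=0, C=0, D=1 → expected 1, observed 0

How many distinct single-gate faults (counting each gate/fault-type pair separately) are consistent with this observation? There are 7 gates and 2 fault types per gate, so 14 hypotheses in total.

Fault-free: N0=0, N1=1, N2=1, N3=1, N4=1, N5=0, N6=1 → 1. Observed 0.
  N0 stuck-at-0: output 1 ✗
  N0 stuck-at-1: output 0 ✓
  N1 stuck-at-0: output 0 ✓
  N1 stuck-at-1: output 1 ✗
  N2 stuck-at-0: output 1 ✗
  N2 stuck-at-1: output 1 ✗
  N3 stuck-at-0: output 1 ✗
  N3 stuck-at-1: output 1 ✗
  N4 stuck-at-0: output 1 ✗
  N4 stuck-at-1: output 1 ✗
  N5 stuck-at-0: output 1 ✗
  N5 stuck-at-1: output 0 ✓
  N6 stuck-at-0: output 0 ✓
  N6 stuck-at-1: output 1 ✗
Consistent faults: {N0 stuck-at-1, N1 stuck-at-0, N5 stuck-at-1, N6 stuck-at-0} — 4 in all.

4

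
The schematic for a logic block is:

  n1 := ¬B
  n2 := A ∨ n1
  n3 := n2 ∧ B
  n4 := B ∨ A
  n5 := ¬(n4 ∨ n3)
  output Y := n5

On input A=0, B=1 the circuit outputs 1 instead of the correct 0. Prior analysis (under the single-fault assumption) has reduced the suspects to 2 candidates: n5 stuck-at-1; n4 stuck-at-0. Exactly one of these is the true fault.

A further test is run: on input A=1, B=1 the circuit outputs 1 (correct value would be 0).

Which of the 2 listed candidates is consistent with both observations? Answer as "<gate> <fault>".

n5 stuck-at-1

Evaluate each candidate on input A=1, B=1:
  n5 stuck-at-1: n1=0, n2=1, n3=1, n4=1, n5=1 [stuck-at-1] → 1 — matches
  n4 stuck-at-0: n1=0, n2=1, n3=1, n4=0 [stuck-at-0], n5=0 → 0 — eliminated
Only n5 stuck-at-1 reproduces the observed 1.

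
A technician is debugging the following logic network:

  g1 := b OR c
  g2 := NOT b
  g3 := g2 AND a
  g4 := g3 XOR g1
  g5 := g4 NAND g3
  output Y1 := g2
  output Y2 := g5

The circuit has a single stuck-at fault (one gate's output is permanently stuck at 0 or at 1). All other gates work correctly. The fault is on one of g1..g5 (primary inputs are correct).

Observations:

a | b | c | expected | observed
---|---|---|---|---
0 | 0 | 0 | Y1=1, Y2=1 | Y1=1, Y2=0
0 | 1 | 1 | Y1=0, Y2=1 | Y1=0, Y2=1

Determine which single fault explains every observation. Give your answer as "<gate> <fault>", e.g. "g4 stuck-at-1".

g3 stuck-at-1

Fault-free values for test 1 (a=0, b=0, c=0): g1=0, g2=1, g3=0, g4=0, g5=1, giving Y1=1, Y2=1. Observed Y1=1, Y2=0.
Test 1: faults giving observed Y1=1, Y2=0 are {g3 stuck-at-1, g5 stuck-at-0}.
Test 2 (a=0, b=1, c=1): fault-free g1=1, g2=0, g3=0, g4=1, g5=1 → Y1=0, Y2=1; observed Y1=0, Y2=1. Eliminates g5 stuck-at-0.
Only g3 stuck-at-1 is consistent with every test.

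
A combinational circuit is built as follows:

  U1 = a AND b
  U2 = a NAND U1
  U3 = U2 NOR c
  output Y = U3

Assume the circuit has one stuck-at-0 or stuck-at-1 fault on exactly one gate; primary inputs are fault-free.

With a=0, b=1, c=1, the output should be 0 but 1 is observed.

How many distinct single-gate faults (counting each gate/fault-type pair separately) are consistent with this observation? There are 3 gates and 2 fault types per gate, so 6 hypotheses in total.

1

Fault-free: U1=0, U2=1, U3=0 → 0. Observed 1.
  U1 stuck-at-0: output 0 ✗
  U1 stuck-at-1: output 0 ✗
  U2 stuck-at-0: output 0 ✗
  U2 stuck-at-1: output 0 ✗
  U3 stuck-at-0: output 0 ✗
  U3 stuck-at-1: output 1 ✓
Consistent faults: {U3 stuck-at-1} — 1 in all.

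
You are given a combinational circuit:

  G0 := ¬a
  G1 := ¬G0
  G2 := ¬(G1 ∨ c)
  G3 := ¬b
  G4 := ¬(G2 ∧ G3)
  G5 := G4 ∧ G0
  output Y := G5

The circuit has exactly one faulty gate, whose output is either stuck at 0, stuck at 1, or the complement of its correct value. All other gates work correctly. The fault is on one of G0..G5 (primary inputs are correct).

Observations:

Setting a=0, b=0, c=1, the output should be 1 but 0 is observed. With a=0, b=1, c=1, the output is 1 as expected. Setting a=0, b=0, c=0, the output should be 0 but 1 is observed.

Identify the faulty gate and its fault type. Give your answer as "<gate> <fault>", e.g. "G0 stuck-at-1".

Fault-free values for test 1 (a=0, b=0, c=1): G0=1, G1=0, G2=0, G3=1, G4=1, G5=1, giving Y=1. Observed 0.
Test 1: faults giving observed 0 are {G0 stuck-at-0, G0 inverted output, G2 stuck-at-1, G2 inverted output, G4 stuck-at-0, G4 inverted output, G5 stuck-at-0, G5 inverted output}.
Test 2 (a=0, b=1, c=1): fault-free G0=1, G1=0, G2=0, G3=0, G4=1, G5=1 → 1; observed 1. Eliminates G0 stuck-at-0, G0 inverted output, G4 stuck-at-0, G4 inverted output, G5 stuck-at-0, G5 inverted output.
Test 3 (a=0, b=0, c=0): fault-free G0=1, G1=0, G2=1, G3=1, G4=0, G5=0 → 0; observed 1. Eliminates G2 stuck-at-1.
Only G2 inverted output is consistent with every test.

G2 inverted output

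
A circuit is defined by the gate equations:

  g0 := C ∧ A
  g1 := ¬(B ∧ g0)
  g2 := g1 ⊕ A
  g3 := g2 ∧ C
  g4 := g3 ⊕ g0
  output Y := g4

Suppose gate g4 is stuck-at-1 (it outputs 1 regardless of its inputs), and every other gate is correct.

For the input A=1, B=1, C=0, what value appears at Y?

Propagate with g4 forced: g0=0, g1=1, g2=0, g3=0, g4=1 [stuck-at-1].
So Y = 1. (Without the fault it would be 0.)

1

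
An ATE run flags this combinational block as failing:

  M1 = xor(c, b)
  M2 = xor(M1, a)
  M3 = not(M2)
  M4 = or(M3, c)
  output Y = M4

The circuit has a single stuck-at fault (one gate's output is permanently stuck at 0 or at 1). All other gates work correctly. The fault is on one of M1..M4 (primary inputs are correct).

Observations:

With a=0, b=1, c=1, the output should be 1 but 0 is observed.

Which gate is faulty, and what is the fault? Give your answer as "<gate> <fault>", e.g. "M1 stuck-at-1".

Fault-free values for test 1 (a=0, b=1, c=1): M1=0, M2=0, M3=1, M4=1, giving Y=1. Observed 0.
Test 1: faults giving observed 0 are {M4 stuck-at-0}.
Only M4 stuck-at-0 is consistent with every test.

M4 stuck-at-0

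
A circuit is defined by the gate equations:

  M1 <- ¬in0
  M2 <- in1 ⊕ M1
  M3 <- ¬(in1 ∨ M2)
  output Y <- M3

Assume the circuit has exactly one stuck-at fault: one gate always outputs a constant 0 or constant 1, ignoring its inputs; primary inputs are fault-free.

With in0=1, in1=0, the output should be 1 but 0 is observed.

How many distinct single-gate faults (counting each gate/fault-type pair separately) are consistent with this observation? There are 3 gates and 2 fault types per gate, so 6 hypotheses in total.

3

Fault-free: M1=0, M2=0, M3=1 → 1. Observed 0.
  M1 stuck-at-0: output 1 ✗
  M1 stuck-at-1: output 0 ✓
  M2 stuck-at-0: output 1 ✗
  M2 stuck-at-1: output 0 ✓
  M3 stuck-at-0: output 0 ✓
  M3 stuck-at-1: output 1 ✗
Consistent faults: {M1 stuck-at-1, M2 stuck-at-1, M3 stuck-at-0} — 3 in all.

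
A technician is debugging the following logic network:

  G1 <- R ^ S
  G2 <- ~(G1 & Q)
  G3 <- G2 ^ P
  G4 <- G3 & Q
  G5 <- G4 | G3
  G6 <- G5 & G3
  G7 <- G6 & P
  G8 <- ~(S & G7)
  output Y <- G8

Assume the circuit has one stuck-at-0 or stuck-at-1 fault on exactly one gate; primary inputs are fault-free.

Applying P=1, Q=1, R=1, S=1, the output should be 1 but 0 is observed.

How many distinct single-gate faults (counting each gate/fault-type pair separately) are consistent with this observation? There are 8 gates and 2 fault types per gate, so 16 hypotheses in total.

Fault-free: G1=0, G2=1, G3=0, G4=0, G5=0, G6=0, G7=0, G8=1 → 1. Observed 0.
  G1: stuck-at-1 ✓; others ✗
  G2: stuck-at-0 ✓; others ✗
  G3: stuck-at-1 ✓; others ✗
  G4: none of the 2 fault types match ✗
  G5: none of the 2 fault types match ✗
  G6: stuck-at-1 ✓; others ✗
  G7: stuck-at-1 ✓; others ✗
  G8: stuck-at-0 ✓; others ✗
Consistent faults: {G1 stuck-at-1, G2 stuck-at-0, G3 stuck-at-1, G6 stuck-at-1, G7 stuck-at-1, G8 stuck-at-0} — 6 in all.

6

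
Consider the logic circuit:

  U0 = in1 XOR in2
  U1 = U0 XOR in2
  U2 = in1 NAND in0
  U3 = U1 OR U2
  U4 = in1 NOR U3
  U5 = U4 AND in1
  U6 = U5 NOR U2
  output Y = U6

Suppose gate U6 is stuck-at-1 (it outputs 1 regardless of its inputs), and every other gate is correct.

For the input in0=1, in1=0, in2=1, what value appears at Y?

Propagate with U6 forced: U0=1, U1=0, U2=1, U3=1, U4=0, U5=0, U6=1 [stuck-at-1].
So Y = 1. (Without the fault it would be 0.)

1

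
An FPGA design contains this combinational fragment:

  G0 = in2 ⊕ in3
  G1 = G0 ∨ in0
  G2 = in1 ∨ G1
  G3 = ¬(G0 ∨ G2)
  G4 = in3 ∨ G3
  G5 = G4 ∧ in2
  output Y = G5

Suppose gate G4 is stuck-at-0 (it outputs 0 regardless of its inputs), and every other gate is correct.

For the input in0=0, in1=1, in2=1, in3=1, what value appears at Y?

Propagate with G4 forced: G0=0, G1=0, G2=1, G3=0, G4=0 [stuck-at-0], G5=0.
So Y = 0. (Without the fault it would be 1.)

0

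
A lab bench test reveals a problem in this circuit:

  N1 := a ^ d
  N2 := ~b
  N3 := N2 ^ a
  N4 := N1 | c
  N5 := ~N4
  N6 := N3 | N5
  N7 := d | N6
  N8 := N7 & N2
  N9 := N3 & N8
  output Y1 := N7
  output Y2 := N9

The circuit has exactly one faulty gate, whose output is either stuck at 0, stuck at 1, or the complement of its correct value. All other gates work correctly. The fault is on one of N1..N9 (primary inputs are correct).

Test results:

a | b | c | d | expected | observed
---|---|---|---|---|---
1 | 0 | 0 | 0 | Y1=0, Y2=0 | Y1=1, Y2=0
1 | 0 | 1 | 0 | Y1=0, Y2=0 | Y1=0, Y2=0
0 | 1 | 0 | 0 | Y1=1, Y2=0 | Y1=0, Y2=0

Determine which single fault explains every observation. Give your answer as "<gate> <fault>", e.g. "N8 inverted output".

N1 inverted output

Fault-free values for test 1 (a=1, b=0, c=0, d=0): N1=1, N2=1, N3=0, N4=1, N5=0, N6=0, N7=0, N8=0, N9=0, giving Y1=0, Y2=0. Observed Y1=1, Y2=0.
Test 1: faults giving observed Y1=1, Y2=0 are {N1 stuck-at-0, N1 inverted output, N2 stuck-at-0, N2 inverted output, N4 stuck-at-0, N4 inverted output, N5 stuck-at-1, N5 inverted output, N6 stuck-at-1, N6 inverted output, N7 stuck-at-1, N7 inverted output}.
Test 2 (a=1, b=0, c=1, d=0): fault-free N1=1, N2=1, N3=0, N4=1, N5=0, N6=0, N7=0, N8=0, N9=0 → Y1=0, Y2=0; observed Y1=0, Y2=0. Eliminates N2 stuck-at-0, N2 inverted output, N4 stuck-at-0, N4 inverted output, N5 stuck-at-1, N5 inverted output, N6 stuck-at-1, N6 inverted output, N7 stuck-at-1, N7 inverted output.
Test 3 (a=0, b=1, c=0, d=0): fault-free N1=0, N2=0, N3=0, N4=0, N5=1, N6=1, N7=1, N8=0, N9=0 → Y1=1, Y2=0; observed Y1=0, Y2=0. Eliminates N1 stuck-at-0.
Only N1 inverted output is consistent with every test.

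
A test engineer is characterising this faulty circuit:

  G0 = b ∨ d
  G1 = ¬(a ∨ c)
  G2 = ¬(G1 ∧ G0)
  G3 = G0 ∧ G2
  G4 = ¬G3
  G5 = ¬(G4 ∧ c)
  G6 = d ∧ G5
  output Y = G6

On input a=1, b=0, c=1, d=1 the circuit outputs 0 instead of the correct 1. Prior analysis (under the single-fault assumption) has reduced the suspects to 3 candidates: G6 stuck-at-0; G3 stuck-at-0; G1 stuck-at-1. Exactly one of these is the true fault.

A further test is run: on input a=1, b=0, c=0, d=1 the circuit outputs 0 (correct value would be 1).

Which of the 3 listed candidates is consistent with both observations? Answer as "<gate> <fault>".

G6 stuck-at-0

Evaluate each candidate on input a=1, b=0, c=0, d=1:
  G6 stuck-at-0: G0=1, G1=0, G2=1, G3=1, G4=0, G5=1, G6=0 [stuck-at-0] → 0 — matches
  G3 stuck-at-0: G0=1, G1=0, G2=1, G3=0 [stuck-at-0], G4=1, G5=1, G6=1 → 1 — eliminated
  G1 stuck-at-1: G0=1, G1=1 [stuck-at-1], G2=0, G3=0, G4=1, G5=1, G6=1 → 1 — eliminated
Only G6 stuck-at-0 reproduces the observed 0.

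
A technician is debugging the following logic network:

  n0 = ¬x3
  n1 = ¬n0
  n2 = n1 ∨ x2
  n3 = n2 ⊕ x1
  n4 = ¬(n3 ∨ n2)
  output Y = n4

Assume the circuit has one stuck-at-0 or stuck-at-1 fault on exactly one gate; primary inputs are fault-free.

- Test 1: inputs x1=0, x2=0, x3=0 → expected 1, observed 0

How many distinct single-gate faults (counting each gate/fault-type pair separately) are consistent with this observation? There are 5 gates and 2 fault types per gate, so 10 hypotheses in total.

5

Fault-free: n0=1, n1=0, n2=0, n3=0, n4=1 → 1. Observed 0.
  n0 stuck-at-0: output 0 ✓
  n0 stuck-at-1: output 1 ✗
  n1 stuck-at-0: output 1 ✗
  n1 stuck-at-1: output 0 ✓
  n2 stuck-at-0: output 1 ✗
  n2 stuck-at-1: output 0 ✓
  n3 stuck-at-0: output 1 ✗
  n3 stuck-at-1: output 0 ✓
  n4 stuck-at-0: output 0 ✓
  n4 stuck-at-1: output 1 ✗
Consistent faults: {n0 stuck-at-0, n1 stuck-at-1, n2 stuck-at-1, n3 stuck-at-1, n4 stuck-at-0} — 5 in all.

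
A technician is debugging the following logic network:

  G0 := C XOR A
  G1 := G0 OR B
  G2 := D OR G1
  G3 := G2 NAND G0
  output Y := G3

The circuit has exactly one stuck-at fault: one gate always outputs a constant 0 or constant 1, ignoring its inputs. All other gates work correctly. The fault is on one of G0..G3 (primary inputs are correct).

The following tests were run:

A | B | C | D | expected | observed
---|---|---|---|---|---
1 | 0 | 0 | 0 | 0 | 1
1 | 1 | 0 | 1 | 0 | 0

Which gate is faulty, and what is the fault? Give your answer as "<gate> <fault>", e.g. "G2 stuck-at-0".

G1 stuck-at-0

Fault-free values for test 1 (A=1, B=0, C=0, D=0): G0=1, G1=1, G2=1, G3=0, giving Y=0. Observed 1.
Test 1: faults giving observed 1 are {G0 stuck-at-0, G1 stuck-at-0, G2 stuck-at-0, G3 stuck-at-1}.
Test 2 (A=1, B=1, C=0, D=1): fault-free G0=1, G1=1, G2=1, G3=0 → 0; observed 0. Eliminates G0 stuck-at-0, G2 stuck-at-0, G3 stuck-at-1.
Only G1 stuck-at-0 is consistent with every test.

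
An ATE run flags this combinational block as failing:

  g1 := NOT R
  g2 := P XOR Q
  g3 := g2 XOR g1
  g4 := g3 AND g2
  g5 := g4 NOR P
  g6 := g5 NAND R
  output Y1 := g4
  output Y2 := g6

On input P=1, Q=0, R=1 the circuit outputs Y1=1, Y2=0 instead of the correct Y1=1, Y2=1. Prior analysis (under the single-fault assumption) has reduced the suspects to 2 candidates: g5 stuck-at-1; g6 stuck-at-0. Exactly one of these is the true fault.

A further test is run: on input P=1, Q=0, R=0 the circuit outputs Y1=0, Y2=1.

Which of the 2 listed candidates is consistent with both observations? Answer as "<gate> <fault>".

g5 stuck-at-1

Evaluate each candidate on input P=1, Q=0, R=0:
  g5 stuck-at-1: g1=1, g2=1, g3=0, g4=0, g5=1 [stuck-at-1], g6=1 → Y1=0, Y2=1 — matches
  g6 stuck-at-0: g1=1, g2=1, g3=0, g4=0, g5=0, g6=0 [stuck-at-0] → Y1=0, Y2=0 — eliminated
Only g5 stuck-at-1 reproduces the observed Y1=0, Y2=1.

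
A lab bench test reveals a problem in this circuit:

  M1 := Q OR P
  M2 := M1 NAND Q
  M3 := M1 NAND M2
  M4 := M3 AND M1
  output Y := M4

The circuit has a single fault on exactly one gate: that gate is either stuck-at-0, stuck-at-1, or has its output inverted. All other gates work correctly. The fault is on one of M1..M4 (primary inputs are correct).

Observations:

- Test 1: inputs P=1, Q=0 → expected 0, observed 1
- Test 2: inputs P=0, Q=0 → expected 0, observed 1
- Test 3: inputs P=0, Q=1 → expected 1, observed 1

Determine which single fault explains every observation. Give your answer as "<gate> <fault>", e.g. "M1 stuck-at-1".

Fault-free values for test 1 (P=1, Q=0): M1=1, M2=1, M3=0, M4=0, giving Y=0. Observed 1.
Test 1: faults giving observed 1 are {M2 stuck-at-0, M2 inverted output, M3 stuck-at-1, M3 inverted output, M4 stuck-at-1, M4 inverted output}.
Test 2 (P=0, Q=0): fault-free M1=0, M2=1, M3=1, M4=0 → 0; observed 1. Eliminates M2 stuck-at-0, M2 inverted output, M3 stuck-at-1, M3 inverted output.
Test 3 (P=0, Q=1): fault-free M1=1, M2=0, M3=1, M4=1 → 1; observed 1. Eliminates M4 inverted output.
Only M4 stuck-at-1 is consistent with every test.

M4 stuck-at-1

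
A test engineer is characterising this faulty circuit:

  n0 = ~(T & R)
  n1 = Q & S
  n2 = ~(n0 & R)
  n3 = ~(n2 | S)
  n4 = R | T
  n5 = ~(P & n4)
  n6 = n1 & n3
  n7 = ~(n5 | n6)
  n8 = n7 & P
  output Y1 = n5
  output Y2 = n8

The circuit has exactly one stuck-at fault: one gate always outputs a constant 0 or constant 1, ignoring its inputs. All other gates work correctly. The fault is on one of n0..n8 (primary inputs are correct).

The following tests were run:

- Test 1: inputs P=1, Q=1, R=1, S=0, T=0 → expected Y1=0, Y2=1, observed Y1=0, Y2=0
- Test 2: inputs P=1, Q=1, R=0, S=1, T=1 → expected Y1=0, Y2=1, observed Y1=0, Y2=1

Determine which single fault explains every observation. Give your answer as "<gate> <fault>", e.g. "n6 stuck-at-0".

Fault-free values for test 1 (P=1, Q=1, R=1, S=0, T=0): n0=1, n1=0, n2=0, n3=1, n4=1, n5=0, n6=0, n7=1, n8=1, giving Y1=0, Y2=1. Observed Y1=0, Y2=0.
Test 1: faults giving observed Y1=0, Y2=0 are {n1 stuck-at-1, n6 stuck-at-1, n7 stuck-at-0, n8 stuck-at-0}.
Test 2 (P=1, Q=1, R=0, S=1, T=1): fault-free n0=1, n1=1, n2=1, n3=0, n4=1, n5=0, n6=0, n7=1, n8=1 → Y1=0, Y2=1; observed Y1=0, Y2=1. Eliminates n6 stuck-at-1, n7 stuck-at-0, n8 stuck-at-0.
Only n1 stuck-at-1 is consistent with every test.

n1 stuck-at-1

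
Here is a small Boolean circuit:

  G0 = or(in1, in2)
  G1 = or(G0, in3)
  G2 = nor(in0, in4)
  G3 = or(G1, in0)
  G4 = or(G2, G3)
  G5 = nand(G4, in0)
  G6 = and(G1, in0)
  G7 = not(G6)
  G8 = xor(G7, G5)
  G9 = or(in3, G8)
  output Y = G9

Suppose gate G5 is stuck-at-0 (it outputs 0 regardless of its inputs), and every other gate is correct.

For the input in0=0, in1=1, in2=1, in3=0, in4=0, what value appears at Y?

Propagate with G5 forced: G0=1, G1=1, G2=1, G3=1, G4=1, G5=0 [stuck-at-0], G6=0, G7=1, G8=1, G9=1.
So Y = 1. (Without the fault it would be 0.)

1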